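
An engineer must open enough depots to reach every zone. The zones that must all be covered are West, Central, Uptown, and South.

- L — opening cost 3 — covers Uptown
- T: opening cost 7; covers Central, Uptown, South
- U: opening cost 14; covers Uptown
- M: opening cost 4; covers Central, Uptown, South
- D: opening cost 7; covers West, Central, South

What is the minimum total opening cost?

Choose L and D: together they cover West, Central, Uptown, South — every zone.
Total opening cost: 3 + 7 = 10.

10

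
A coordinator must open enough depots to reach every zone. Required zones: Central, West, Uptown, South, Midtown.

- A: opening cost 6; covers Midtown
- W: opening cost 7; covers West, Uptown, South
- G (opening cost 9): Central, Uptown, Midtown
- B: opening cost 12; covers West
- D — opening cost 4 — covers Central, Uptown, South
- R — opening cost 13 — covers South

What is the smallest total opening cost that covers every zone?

The greedy cost-per-new-zone heuristic would pick D, A, and W for 17, but a cheaper cover exists.
Choose W and G: together they cover Central, West, Uptown, South, Midtown — every zone.
Total opening cost: 7 + 9 = 16.
No cover costs less than 16.

16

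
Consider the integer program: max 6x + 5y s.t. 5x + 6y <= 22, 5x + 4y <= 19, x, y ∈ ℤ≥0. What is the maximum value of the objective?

23

Relaxing integrality, the LP optimum is 23.10 at (x,y) = (2.6, 1.5), which is not an integer point.
(x,y)=(3,1) is feasible, giving 23.
(x,y)=(2,2) is feasible, giving 22.
(x,y)=(3,0) is feasible, giving 18.
No feasible integer point exceeds 23.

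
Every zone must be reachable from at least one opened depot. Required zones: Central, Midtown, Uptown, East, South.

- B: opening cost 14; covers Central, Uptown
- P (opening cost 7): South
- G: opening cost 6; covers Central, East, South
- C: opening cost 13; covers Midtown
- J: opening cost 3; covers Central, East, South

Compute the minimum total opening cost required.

This is a weighted set-cover instance.
Choose B, C, and J: together they cover Central, Midtown, Uptown, East, South — every zone.
Total opening cost: 14 + 13 + 3 = 30.
No cover costs less than 30.

30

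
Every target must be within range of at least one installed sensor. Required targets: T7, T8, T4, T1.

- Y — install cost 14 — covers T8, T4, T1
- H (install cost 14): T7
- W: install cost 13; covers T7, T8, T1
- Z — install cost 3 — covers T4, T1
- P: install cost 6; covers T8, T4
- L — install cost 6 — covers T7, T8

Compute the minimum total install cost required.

Choose Z and L: together they cover T7, T8, T4, T1 — every target.
Total install cost: 3 + 6 = 9.

9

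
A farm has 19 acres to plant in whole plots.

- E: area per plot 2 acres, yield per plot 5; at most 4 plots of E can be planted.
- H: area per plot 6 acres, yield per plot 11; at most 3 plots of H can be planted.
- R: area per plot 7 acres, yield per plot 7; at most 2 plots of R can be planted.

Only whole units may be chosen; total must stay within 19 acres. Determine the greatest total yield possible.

37

Take 3×E and 2×H: area 18 ≤ 19, yield 3·5 + 2·11 = 37.
No other integer combination yields more.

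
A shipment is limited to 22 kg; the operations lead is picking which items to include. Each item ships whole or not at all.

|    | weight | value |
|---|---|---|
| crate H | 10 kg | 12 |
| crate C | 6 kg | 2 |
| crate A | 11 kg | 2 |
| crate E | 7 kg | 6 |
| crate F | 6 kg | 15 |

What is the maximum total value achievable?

29

This is an integer program with binary decision variables.
crate H + crate F: weight 10 + 6 = 16 ≤ 22, value 12 + 15 = 27.
crate H + crate C + crate F: weight 10 + 6 + 6 = 22 ≤ 22, value 12 + 2 + 15 = 29.
crate C + crate E + crate F: weight 6 + 7 + 6 = 19 ≤ 22, value 2 + 6 + 15 = 23.
Best is crate H, crate C, and crate F with total value 29.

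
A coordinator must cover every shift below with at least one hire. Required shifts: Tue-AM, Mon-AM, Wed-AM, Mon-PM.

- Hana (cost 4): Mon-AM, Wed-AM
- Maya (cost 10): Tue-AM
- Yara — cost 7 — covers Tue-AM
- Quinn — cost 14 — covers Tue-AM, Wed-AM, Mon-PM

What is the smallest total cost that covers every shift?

18

This is an integer covering problem.
The greedy cost-per-new-shift heuristic would pick Hana, Yara, and Quinn for 25, but a cheaper cover exists.
Choose Hana and Quinn: together they cover Tue-AM, Mon-AM, Wed-AM, Mon-PM — every shift.
Total cost: 4 + 14 = 18.
No cover costs less than 18.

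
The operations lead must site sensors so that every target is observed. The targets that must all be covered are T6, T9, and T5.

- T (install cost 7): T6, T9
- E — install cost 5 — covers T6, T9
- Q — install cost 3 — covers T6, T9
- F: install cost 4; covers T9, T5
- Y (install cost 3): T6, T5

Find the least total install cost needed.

Choose Q and Y: together they cover T6, T9, T5 — every target.
Total install cost: 3 + 3 = 6.

6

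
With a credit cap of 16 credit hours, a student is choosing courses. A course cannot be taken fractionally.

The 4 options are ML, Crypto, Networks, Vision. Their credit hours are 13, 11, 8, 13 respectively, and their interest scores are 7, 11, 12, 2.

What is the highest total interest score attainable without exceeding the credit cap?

Take Networks: credit hours 8 ≤ 16, interest score 12.
No other feasible combination does better.

12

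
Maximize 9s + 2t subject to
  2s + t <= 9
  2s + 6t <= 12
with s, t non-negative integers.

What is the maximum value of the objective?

The continuous relaxation peaks at (4.5, 0) with value 40.50; rounding to a feasible lattice point costs some objective.
(s,t)=(4,0): 2·4+1·0=8≤9, 2·4+6·0=8≤12, objective 36.
(s,t)=(3,1): 2·3+1·1=7≤9, 2·3+6·1=12≤12, objective 29.
The best lattice point is (4,0), giving 36.

36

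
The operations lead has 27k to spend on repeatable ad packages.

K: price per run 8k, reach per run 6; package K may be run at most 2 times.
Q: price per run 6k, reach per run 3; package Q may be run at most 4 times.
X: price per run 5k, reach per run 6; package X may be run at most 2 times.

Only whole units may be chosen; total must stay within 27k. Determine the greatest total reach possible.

X has the best ratio (6/5); taking only X gives at most 2×6 = 12 (stopped by the supply cap of 2).
Mixing does better — 2×K and 2×X: price 26 ≤ 27, reach 2·6 + 2·6 = 24.

24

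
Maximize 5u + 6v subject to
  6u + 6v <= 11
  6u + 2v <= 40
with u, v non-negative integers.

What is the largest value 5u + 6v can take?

(u,v)=(0,1) is feasible, giving 6.
(u,v)=(1,0) is feasible, giving 5.
(u,v)=(0,0) is feasible, giving 0.
The best lattice point is (0,1), giving 6.

6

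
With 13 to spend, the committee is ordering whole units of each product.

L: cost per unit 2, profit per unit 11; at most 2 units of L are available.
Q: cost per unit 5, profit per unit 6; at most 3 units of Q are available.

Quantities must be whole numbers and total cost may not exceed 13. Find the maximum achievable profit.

L has the best ratio (11/2); taking only L gives at most 2×11 = 22 (stopped by the supply cap of 2).
Mixing does better — 2×L and 1×Q: cost 9 ≤ 13, profit 2·11 + 1·6 = 28.

28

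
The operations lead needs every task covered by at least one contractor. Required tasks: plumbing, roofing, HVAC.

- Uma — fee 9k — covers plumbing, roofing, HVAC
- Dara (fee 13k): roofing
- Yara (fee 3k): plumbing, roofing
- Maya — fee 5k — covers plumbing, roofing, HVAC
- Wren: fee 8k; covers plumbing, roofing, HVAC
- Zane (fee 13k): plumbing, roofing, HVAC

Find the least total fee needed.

5

The greedy cost-per-new-task heuristic would pick Yara and Maya for 8, but a cheaper cover exists.
Maya alone covers plumbing, roofing, HVAC — every task.
Total fee: 5.
No cover costs less than 5.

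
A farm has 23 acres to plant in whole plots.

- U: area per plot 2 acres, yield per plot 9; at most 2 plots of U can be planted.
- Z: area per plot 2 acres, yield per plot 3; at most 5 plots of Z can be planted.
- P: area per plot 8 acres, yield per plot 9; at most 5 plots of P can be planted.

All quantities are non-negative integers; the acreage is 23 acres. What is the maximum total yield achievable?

42

2×U, 1×Z, and 2×P: area 22 ≤ 23, yield 2·9 + 1·3 + 2·9 = 39.
2×U, 5×Z, and 1×P: area 22 ≤ 23, yield 2·9 + 5·3 + 1·9 = 42.
Best is 42.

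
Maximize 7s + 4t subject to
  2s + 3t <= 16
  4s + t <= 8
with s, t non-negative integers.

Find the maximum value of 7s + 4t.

23

Relaxing integrality, the LP optimum is 24.80 at (s,t) = (0.8, 4.8), which is not an integer point.
(s,t)=(1,4): 2·1+3·4=14≤16, 4·1+1·4=8≤8, objective 23.
(s,t)=(0,5): 2·0+3·5=15≤16, 4·0+1·5=5≤8, objective 20.
(s,t)=(1,3): 2·1+3·3=11≤16, 4·1+1·3=7≤8, objective 19.
(s,t)=(0,4): 2·0+3·4=12≤16, 4·0+1·4=4≤8, objective 16.
No feasible integer point exceeds 23.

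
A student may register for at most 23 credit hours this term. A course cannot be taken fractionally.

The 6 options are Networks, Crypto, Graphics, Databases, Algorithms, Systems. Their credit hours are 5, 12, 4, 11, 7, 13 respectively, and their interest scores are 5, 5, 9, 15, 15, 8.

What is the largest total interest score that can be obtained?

39

Allowing fractional choices, the relaxed optimum would be about 40.0, but courses are indivisible.
Databases + Algorithms: credit hours 11 + 7 = 18 ≤ 23, interest score 15 + 15 = 30.
Graphics + Databases + Algorithms: credit hours 4 + 11 + 7 = 22 ≤ 23, interest score 9 + 15 + 15 = 39.
Networks + Databases + Algorithms: credit hours 5 + 11 + 7 = 23 ≤ 23, interest score 5 + 15 + 15 = 35.
Best is Graphics, Databases, and Algorithms with total interest score 39.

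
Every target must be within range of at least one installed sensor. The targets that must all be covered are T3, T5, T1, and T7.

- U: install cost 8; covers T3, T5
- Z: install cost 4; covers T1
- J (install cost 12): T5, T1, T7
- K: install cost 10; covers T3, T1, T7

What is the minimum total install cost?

18

This is an integer covering problem.
Choose U and K: together they cover T3, T5, T1, T7 — every target.
Total install cost: 8 + 10 = 18.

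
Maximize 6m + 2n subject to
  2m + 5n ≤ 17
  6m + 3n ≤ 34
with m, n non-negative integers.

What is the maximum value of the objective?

(m,n)=(5,1) is feasible, giving 32.
(m,n)=(5,0) is feasible, giving 30.
(m,n)=(4,1) is feasible, giving 26.
(m,n)=(4,0) is feasible, giving 24.
Maximum is 32 at (m,n)=(5,1).

32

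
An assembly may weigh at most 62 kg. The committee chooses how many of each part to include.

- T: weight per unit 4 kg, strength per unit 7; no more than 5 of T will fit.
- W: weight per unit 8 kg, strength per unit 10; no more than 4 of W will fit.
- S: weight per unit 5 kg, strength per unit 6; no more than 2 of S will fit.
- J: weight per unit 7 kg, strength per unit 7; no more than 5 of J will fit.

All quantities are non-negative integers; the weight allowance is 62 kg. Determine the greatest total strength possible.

87

T has the best ratio (7/4); taking only T gives at most 5×7 = 35 (stopped by the supply cap of 5).
Mixing does better — 5×T, 4×W, and 2×S: weight 62 ≤ 62, strength 5·7 + 4·10 + 2·6 = 87.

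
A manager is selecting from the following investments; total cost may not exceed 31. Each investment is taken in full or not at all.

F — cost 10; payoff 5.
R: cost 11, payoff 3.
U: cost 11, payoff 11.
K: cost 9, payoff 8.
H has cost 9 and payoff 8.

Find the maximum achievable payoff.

This is an integer program with binary decision variables.
Allowing fractional choices, the relaxed optimum would be about 28.0, but investments are indivisible.
F + U + H: cost 10 + 11 + 9 = 30 ≤ 31, payoff 5 + 11 + 8 = 24.
F + U + K: cost 10 + 11 + 9 = 30 ≤ 31, payoff 5 + 11 + 8 = 24.
U + K + H: cost 11 + 9 + 9 = 29 ≤ 31, payoff 11 + 8 + 8 = 27.
Best is U, K, and H with total payoff 27.

27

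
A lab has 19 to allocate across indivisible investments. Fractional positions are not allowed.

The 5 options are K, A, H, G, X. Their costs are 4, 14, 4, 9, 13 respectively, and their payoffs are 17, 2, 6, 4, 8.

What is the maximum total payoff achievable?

27

K + H + G: cost 4 + 4 + 9 = 17 ≤ 19, payoff 17 + 6 + 4 = 27.
K + X: cost 4 + 13 = 17 ≤ 19, payoff 17 + 8 = 25.
K + H: cost 4 + 4 = 8 ≤ 19, payoff 17 + 6 = 23.
Best is K, H, and G with total payoff 27.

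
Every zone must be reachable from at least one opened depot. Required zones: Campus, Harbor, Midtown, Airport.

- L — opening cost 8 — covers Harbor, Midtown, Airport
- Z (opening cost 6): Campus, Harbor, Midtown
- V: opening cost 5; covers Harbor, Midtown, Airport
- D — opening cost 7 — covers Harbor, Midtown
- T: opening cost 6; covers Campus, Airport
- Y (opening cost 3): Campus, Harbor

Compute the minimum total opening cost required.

This is an integer covering problem.
Choose V and Y: together they cover Campus, Harbor, Midtown, Airport — every zone.
Total opening cost: 5 + 3 = 8.
No cover costs less than 8.

8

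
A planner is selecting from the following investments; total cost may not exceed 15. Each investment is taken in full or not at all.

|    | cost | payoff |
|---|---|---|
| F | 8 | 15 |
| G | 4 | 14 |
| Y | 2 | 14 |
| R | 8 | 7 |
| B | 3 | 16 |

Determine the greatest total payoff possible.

Allowing fractional choices, the relaxed optimum would be about 55.2, but investments are indivisible.
F + Y + B: cost 8 + 2 + 3 = 13 ≤ 15, payoff 15 + 14 + 16 = 45.
F + G + B: cost 8 + 4 + 3 = 15 ≤ 15, payoff 15 + 14 + 16 = 45.
The maximum payoff is 45; one optimal choice is F, Y, and B.

45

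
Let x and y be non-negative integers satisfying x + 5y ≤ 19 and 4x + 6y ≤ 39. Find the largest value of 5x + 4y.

(x,y)=(9,0) is feasible, giving 45.
(x,y)=(8,1) is feasible, giving 44.
The best lattice point is (9,0), giving 45.

45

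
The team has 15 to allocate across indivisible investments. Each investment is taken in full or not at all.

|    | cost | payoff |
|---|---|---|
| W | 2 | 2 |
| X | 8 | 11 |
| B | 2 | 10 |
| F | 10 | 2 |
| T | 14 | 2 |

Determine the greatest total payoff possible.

This is an integer program with binary decision variables.
W + X + B: cost 2 + 8 + 2 = 12 ≤ 15, payoff 2 + 11 + 10 = 23.
X + B: cost 8 + 2 = 10 ≤ 15, payoff 11 + 10 = 21.
Best is W, X, and B with total payoff 23.

23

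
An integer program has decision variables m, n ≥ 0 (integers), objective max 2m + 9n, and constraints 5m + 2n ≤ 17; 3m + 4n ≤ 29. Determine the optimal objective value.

63

(m,n)=(0,7) is feasible, giving 63.
(m,n)=(1,6) is feasible, giving 56.
(m,n)=(0,6) is feasible, giving 54.
Maximum is 63 at (m,n)=(0,7).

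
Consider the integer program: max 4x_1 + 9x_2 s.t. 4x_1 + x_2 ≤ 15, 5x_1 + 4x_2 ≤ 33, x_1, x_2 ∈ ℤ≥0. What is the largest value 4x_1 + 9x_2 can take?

72

The continuous relaxation peaks at (0, 8.25) with value 74.25; rounding to a feasible lattice point costs some objective.
(x_1,x_2)=(0,8): 4·0+1·8=8≤15, 5·0+4·8=32≤33, objective 72.
(x_1,x_2)=(1,7): 4·1+1·7=11≤15, 5·1+4·7=33≤33, objective 67.
No feasible integer point exceeds 72.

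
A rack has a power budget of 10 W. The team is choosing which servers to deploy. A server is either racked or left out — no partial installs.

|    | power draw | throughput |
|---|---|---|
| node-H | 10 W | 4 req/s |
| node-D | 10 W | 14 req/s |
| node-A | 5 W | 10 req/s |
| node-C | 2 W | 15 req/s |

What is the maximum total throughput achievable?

This is a 0-1 knapsack instance.
node-A + node-C: power draw 5 + 2 = 7 ≤ 10, throughput 10 + 15 = 25.
node-D: power draw 10 ≤ 10, throughput 14.
node-C: power draw 2 ≤ 10, throughput 15.
Best is node-A and node-C with total throughput 25.

25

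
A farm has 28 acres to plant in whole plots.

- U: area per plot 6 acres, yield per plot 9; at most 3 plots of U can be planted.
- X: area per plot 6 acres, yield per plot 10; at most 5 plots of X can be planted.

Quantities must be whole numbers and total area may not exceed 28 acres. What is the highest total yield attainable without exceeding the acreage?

This is a bounded integer knapsack.
X has the best ratio (10/6); taking only X gives at most 4×10 = 40 (stopped by the area limit).
Optimal: 4×X: area 24 ≤ 28, yield 4·10 = 40.

40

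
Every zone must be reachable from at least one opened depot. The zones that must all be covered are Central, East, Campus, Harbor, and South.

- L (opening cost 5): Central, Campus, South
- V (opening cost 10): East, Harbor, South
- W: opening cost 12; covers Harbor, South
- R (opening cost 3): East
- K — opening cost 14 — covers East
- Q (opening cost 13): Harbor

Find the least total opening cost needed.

15

This is a weighted set-cover instance.
The greedy cost-per-new-zone heuristic would pick L, R, and V for 18, but a cheaper cover exists.
Choose L and V: together they cover Central, East, Campus, Harbor, South — every zone.
Total opening cost: 5 + 10 = 15.
No cover costs less than 15.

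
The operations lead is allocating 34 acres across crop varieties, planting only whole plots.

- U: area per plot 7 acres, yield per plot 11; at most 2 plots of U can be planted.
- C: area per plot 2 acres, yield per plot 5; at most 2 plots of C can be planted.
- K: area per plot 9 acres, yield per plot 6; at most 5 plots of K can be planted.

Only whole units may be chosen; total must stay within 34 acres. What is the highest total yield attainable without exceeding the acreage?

39

2×U, 1×C, and 2×K: area 34 ≤ 34, yield 2·11 + 1·5 + 2·6 = 39.
2×U, 2×C, and 1×K: area 27 ≤ 34, yield 2·11 + 2·5 + 1·6 = 38.
Best is 39.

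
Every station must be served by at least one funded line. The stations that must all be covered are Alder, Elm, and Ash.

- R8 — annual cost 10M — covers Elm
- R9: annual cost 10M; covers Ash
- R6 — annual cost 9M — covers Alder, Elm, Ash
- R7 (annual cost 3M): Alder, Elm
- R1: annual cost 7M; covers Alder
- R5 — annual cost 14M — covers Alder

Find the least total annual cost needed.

9

This is an integer covering problem.
The greedy cost-per-new-station heuristic would pick R7 and R6 for 12, but a cheaper cover exists.
R6 alone covers Alder, Elm, Ash — every station.
Total annual cost: 9.
No cover costs less than 9.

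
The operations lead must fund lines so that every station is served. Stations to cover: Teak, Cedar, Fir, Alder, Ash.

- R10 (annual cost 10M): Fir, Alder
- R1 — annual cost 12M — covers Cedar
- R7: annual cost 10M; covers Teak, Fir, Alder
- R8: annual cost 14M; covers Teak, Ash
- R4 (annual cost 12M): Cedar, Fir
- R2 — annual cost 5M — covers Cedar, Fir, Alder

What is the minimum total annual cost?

Choose R8 and R2: together they cover Teak, Cedar, Fir, Alder, Ash — every station.
Total annual cost: 14 + 5 = 19.
No cover costs less than 19.

19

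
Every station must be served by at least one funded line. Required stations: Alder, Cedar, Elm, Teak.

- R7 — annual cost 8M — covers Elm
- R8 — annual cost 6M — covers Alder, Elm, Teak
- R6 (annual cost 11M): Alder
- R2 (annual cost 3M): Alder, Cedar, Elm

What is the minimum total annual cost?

Choose R8 and R2: together they cover Alder, Cedar, Elm, Teak — every station.
Total annual cost: 6 + 3 = 9.
No cover costs less than 9.

9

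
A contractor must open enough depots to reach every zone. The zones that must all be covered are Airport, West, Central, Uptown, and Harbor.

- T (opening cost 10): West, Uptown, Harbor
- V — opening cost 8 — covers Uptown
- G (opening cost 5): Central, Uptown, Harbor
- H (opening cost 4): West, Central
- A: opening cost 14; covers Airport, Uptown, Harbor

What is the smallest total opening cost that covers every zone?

The greedy cost-per-new-zone heuristic would pick G, H, and A for 23, but a cheaper cover exists.
Choose H and A: together they cover Airport, West, Central, Uptown, Harbor — every zone.
Total opening cost: 4 + 14 = 18.
No cover costs less than 18.

18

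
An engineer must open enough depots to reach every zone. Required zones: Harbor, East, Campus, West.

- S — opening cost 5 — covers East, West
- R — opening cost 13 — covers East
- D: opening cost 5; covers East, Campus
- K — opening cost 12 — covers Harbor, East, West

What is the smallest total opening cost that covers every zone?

The greedy cost-per-new-zone heuristic would pick S, D, and K for 22, but a cheaper cover exists.
Choose D and K: together they cover Harbor, East, Campus, West — every zone.
Total opening cost: 5 + 12 = 17.
No cover costs less than 17.

17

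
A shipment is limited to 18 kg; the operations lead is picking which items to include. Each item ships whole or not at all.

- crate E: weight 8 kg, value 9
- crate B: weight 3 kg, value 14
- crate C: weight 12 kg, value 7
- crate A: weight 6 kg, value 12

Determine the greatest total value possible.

Allowing fractional choices, the relaxed optimum would be about 35.6, but items are indivisible.
crate E + crate B + crate A: weight 8 + 3 + 6 = 17 ≤ 18, value 9 + 14 + 12 = 35.
crate B + crate A: weight 3 + 6 = 9 ≤ 18, value 14 + 12 = 26.
Best is crate E, crate B, and crate A with total value 35.

35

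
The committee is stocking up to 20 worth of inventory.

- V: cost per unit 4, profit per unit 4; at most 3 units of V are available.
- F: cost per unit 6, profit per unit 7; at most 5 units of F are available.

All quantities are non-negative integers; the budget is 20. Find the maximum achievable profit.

Take 2×V and 2×F: cost 20 ≤ 20, profit 2·4 + 2·7 = 22.
No other integer combination yields more.

22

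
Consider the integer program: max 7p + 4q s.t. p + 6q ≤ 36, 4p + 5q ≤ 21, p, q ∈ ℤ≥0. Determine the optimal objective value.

(p,q)=(5,0): 1·5+6·0=5≤36, 4·5+5·0=20≤21, objective 35.
(p,q)=(4,1): 1·4+6·1=10≤36, 4·4+5·1=21≤21, objective 32.
(p,q)=(4,0): 1·4+6·0=4≤36, 4·4+5·0=16≤21, objective 28.
No feasible integer point exceeds 35.

35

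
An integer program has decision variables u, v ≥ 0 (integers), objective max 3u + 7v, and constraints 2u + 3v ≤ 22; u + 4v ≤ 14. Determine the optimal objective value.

(u,v)=(9,1): 2·9+3·1=21≤22, 1·9+4·1=13≤14, objective 34.
(u,v)=(8,1): 2·8+3·1=19≤22, 1·8+4·1=12≤14, objective 31.
(u,v)=(10,0): 2·10+3·0=20≤22, 1·10+4·0=10≤14, objective 30.
(u,v)=(9,0): 2·9+3·0=18≤22, 1·9+4·0=9≤14, objective 27.
No feasible integer point exceeds 34.

34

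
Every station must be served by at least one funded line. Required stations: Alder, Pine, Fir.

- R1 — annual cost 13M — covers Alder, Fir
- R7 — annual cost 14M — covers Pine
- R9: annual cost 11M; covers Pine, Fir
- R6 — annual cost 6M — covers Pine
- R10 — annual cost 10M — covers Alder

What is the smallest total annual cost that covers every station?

19

The greedy cost-per-new-station heuristic would pick R9 and R10 for 21, but a cheaper cover exists.
Choose R1 and R6: together they cover Alder, Pine, Fir — every station.
Total annual cost: 13 + 6 = 19.
No cover costs less than 19.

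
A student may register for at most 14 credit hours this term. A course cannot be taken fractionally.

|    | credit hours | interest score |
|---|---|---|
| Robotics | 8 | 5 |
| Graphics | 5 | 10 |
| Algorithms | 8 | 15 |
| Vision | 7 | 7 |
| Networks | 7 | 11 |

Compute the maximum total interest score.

Graphics + Algorithms: credit hours 5 + 8 = 13 ≤ 14, interest score 10 + 15 = 25.
Vision + Networks: credit hours 7 + 7 = 14 ≤ 14, interest score 7 + 11 = 18.
Graphics + Networks: credit hours 5 + 7 = 12 ≤ 14, interest score 10 + 11 = 21.
Best is Graphics and Algorithms with total interest score 25.

25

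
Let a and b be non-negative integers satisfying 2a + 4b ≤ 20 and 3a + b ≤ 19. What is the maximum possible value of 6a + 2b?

38

(a,b)=(6,1): 2·6+4·1=16≤20, 3·6+1·1=19≤19, objective 38.
(a,b)=(6,0): 2·6+4·0=12≤20, 3·6+1·0=18≤19, objective 36.
(a,b)=(5,2): 2·5+4·2=18≤20, 3·5+1·2=17≤19, objective 34.
The best lattice point is (6,1), giving 38.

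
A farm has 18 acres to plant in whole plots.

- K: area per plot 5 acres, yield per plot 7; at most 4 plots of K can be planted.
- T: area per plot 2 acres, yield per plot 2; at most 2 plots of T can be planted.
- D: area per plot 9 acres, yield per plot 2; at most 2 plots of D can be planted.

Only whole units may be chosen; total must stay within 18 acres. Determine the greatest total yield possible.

This is a bounded integer knapsack.
3×K and 1×T: area 17 ≤ 18, yield 3·7 + 1·2 = 23.
3×K: area 15 ≤ 18, yield 3·7 = 21.
Best is 23.

23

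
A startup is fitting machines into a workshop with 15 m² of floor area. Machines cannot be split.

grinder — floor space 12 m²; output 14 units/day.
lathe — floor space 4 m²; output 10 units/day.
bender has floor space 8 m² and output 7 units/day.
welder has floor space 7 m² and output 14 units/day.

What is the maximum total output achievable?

Allowing fractional choices, the relaxed optimum would be about 28.7, but machines are indivisible.
bender + welder: floor space 8 + 7 = 15 ≤ 15, output 7 + 14 = 21.
lathe + welder: floor space 4 + 7 = 11 ≤ 15, output 10 + 14 = 24.
Best is lathe and welder with total output 24.

24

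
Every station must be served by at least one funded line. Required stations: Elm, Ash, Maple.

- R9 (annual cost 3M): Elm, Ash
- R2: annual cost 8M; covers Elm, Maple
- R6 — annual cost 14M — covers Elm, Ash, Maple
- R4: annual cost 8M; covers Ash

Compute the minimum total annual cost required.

Choose R9 and R2: together they cover Elm, Ash, Maple — every station.
Total annual cost: 3 + 8 = 11.
No cover costs less than 11.

11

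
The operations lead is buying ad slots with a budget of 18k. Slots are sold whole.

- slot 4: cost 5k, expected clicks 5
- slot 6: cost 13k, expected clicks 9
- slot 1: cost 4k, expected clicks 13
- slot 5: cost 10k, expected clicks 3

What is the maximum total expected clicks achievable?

22

This is an integer program with binary decision variables.
Allowing fractional choices, the relaxed optimum would be about 24.2, but ad slots are indivisible.
slot 6 + slot 1: cost 13 + 4 = 17 ≤ 18, expected clicks 9 + 13 = 22.
slot 4 + slot 1: cost 5 + 4 = 9 ≤ 18, expected clicks 5 + 13 = 18.
Best is slot 6 and slot 1 with total expected clicks 22.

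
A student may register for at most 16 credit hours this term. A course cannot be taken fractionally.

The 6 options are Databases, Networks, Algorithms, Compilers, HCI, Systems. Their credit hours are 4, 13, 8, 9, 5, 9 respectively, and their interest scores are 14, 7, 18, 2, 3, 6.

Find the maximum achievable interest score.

32

Allowing fractional choices, the relaxed optimum would be about 34.7, but courses are indivisible.
Databases + Algorithms: credit hours 4 + 8 = 12 ≤ 16, interest score 14 + 18 = 32.
Algorithms + HCI: credit hours 8 + 5 = 13 ≤ 16, interest score 18 + 3 = 21.
Best is Databases and Algorithms with total interest score 32.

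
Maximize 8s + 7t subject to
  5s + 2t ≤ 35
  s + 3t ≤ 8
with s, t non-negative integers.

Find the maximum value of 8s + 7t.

56

Relaxing integrality, the LP optimum is 57.46 at (s,t) = (6.85, 0.385), which is not an integer point.
(s,t)=(7,0): 5·7+2·0=35≤35, 1·7+3·0=7≤8, objective 56.
(s,t)=(6,0): 5·6+2·0=30≤35, 1·6+3·0=6≤8, objective 48.
(s,t)=(5,1): 5·5+2·1=27≤35, 1·5+3·1=8≤8, objective 47.
Maximum is 56 at (s,t)=(7,0).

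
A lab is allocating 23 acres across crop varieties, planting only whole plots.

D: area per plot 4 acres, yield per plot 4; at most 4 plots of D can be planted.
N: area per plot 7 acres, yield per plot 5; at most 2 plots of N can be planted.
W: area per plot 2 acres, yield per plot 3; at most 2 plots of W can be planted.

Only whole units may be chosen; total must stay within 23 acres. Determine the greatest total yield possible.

3×D, 1×N, and 2×W: area 23 ≤ 23, yield 3·4 + 1·5 + 2·3 = 23.
4×D and 2×W: area 20 ≤ 23, yield 4·4 + 2·3 = 22.
Best is 23.

23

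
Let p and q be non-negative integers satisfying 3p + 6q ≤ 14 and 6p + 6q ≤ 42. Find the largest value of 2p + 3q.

Relaxing integrality, the LP optimum is 9.33 at (p,q) = (4.67, 0), which is not an integer point.
(p,q)=(4,0): 3·4+6·0=12≤14, 6·4+6·0=24≤42, objective 8.
(p,q)=(3,0): 3·3+6·0=9≤14, 6·3+6·0=18≤42, objective 6.
The best lattice point is (4,0), giving 8.

8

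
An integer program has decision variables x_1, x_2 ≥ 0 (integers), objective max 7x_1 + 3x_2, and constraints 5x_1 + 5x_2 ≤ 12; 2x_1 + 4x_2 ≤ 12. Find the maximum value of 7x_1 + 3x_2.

Relaxing integrality, the LP optimum is 16.80 at (x_1,x_2) = (2.4, 0), which is not an integer point.
(x_1,x_2)=(2,0): 5·2+5·0=10≤12, 2·2+4·0=4≤12, objective 14.
(x_1,x_2)=(1,1): 5·1+5·1=10≤12, 2·1+4·1=6≤12, objective 10.
(x_1,x_2)=(1,0): 5·1+5·0=5≤12, 2·1+4·0=2≤12, objective 7.
No feasible integer point exceeds 14.

14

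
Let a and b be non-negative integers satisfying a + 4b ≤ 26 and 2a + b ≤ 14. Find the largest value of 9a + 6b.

69

The continuous relaxation peaks at (4.29, 5.43) with value 71.14; rounding to a feasible lattice point costs some objective.
(a,b)=(5,4): 1·5+4·4=21≤26, 2·5+1·4=14≤14, objective 69.
(a,b)=(4,5): 1·4+4·5=24≤26, 2·4+1·5=13≤14, objective 66.
(a,b)=(5,3): 1·5+4·3=17≤26, 2·5+1·3=13≤14, objective 63.
(a,b)=(4,4): 1·4+4·4=20≤26, 2·4+1·4=12≤14, objective 60.
No feasible integer point exceeds 69.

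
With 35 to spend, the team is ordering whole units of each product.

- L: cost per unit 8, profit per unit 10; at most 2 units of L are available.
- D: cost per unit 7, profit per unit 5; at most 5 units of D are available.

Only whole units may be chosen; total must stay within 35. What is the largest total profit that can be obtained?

30

2×L and 2×D: cost 30 ≤ 35, profit 2·10 + 2·5 = 30.
5×D: cost 35 ≤ 35, profit 5·5 = 25.
Best is 30.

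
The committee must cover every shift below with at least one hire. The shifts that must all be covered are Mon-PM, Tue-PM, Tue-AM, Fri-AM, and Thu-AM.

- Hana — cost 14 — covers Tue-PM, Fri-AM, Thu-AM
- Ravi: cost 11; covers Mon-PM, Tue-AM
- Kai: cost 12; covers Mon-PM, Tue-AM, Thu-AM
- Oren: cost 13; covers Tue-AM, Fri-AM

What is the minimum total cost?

25

The greedy cost-per-new-shift heuristic would pick Kai and Hana for 26, but a cheaper cover exists.
Choose Hana and Ravi: together they cover Mon-PM, Tue-PM, Tue-AM, Fri-AM, Thu-AM — every shift.
Total cost: 14 + 11 = 25.
No cover costs less than 25.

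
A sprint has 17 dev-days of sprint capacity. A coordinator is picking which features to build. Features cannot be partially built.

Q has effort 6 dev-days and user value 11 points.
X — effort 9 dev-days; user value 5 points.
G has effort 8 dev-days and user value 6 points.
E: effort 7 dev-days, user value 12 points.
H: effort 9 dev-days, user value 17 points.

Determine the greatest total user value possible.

This is a 0-1 knapsack instance.
E + H: effort 7 + 9 = 16 ≤ 17, user value 12 + 17 = 29.
Q + H: effort 6 + 9 = 15 ≤ 17, user value 11 + 17 = 28.
Best is E and H with total user value 29.

29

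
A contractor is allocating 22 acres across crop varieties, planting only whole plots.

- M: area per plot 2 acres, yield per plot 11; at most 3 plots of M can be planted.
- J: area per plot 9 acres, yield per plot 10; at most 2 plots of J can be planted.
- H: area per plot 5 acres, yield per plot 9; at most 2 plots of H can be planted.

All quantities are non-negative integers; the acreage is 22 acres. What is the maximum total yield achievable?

52

3×M, 1×J, and 1×H: area 20 ≤ 22, yield 3·11 + 1·10 + 1·9 = 52.
3×M and 2×H: area 16 ≤ 22, yield 3·11 + 2·9 = 51.
Best is 52.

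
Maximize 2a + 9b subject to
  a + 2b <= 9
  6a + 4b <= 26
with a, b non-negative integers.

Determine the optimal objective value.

(a,b)=(1,4): 1·1+2·4=9≤9, 6·1+4·4=22≤26, objective 38.
(a,b)=(0,4): 1·0+2·4=8≤9, 6·0+4·4=16≤26, objective 36.
(a,b)=(2,3): 1·2+2·3=8≤9, 6·2+4·3=24≤26, objective 31.
(a,b)=(1,3): 1·1+2·3=7≤9, 6·1+4·3=18≤26, objective 29.
No feasible integer point exceeds 38.

38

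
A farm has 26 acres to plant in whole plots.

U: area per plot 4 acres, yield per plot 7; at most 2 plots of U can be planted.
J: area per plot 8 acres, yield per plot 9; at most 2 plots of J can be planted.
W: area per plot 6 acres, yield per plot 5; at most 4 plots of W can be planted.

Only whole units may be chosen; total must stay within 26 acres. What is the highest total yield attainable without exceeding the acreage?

32

2×U and 2×J: area 24 ≤ 26, yield 2·7 + 2·9 = 32.
1×U, 2×J, and 1×W: area 26 ≤ 26, yield 1·7 + 2·9 + 1·5 = 30.
Best is 32.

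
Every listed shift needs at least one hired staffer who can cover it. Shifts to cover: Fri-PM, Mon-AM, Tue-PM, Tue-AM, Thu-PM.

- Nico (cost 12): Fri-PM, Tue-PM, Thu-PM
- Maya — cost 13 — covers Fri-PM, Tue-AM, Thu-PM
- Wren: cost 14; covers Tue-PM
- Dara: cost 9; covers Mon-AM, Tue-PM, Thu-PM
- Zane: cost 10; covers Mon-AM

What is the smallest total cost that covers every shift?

22

Choose Maya and Dara: together they cover Fri-PM, Mon-AM, Tue-PM, Tue-AM, Thu-PM — every shift.
Total cost: 13 + 9 = 22.
No cover costs less than 22.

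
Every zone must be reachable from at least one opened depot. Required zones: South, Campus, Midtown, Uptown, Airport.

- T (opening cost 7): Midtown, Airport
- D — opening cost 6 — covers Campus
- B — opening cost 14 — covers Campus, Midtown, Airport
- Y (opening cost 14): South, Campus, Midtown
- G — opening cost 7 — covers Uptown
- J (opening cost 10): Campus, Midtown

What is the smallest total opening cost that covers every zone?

This is an integer covering problem.
The greedy cost-per-new-zone heuristic would pick T, D, G, and Y for 34, but a cheaper cover exists.
Choose T, Y, and G: together they cover South, Campus, Midtown, Uptown, Airport — every zone.
Total opening cost: 7 + 14 + 7 = 28.
No cover costs less than 28.

28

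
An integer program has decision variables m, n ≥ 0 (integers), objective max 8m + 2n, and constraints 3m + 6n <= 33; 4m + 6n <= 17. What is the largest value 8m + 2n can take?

32

(m,n)=(4,0): 3·4+6·0=12≤33, 4·4+6·0=16≤17, objective 32.
(m,n)=(3,0): 3·3+6·0=9≤33, 4·3+6·0=12≤17, objective 24.
No feasible integer point exceeds 32.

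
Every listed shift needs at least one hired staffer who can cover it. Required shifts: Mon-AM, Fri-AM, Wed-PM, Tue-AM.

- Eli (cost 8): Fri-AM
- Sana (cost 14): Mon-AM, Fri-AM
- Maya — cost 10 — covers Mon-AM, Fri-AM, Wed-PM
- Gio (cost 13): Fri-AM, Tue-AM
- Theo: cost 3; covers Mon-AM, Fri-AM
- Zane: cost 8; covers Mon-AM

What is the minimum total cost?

The greedy cost-per-new-shift heuristic would pick Theo, Maya, and Gio for 26, but a cheaper cover exists.
Choose Maya and Gio: together they cover Mon-AM, Fri-AM, Wed-PM, Tue-AM — every shift.
Total cost: 10 + 13 = 23.
No cover costs less than 23.

23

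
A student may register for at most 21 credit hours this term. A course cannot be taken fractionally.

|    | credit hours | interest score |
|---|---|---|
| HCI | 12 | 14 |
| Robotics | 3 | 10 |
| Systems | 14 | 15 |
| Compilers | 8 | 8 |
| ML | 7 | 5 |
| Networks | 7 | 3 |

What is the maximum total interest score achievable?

This is a 0-1 knapsack instance.
Allowing fractional choices, the relaxed optimum would be about 30.4, but courses are indivisible.
Robotics + Compilers + ML: credit hours 3 + 8 + 7 = 18 ≤ 21, interest score 10 + 8 + 5 = 23.
HCI + Robotics: credit hours 12 + 3 = 15 ≤ 21, interest score 14 + 10 = 24.
Robotics + Systems: credit hours 3 + 14 = 17 ≤ 21, interest score 10 + 15 = 25.
Best is Robotics and Systems with total interest score 25.

25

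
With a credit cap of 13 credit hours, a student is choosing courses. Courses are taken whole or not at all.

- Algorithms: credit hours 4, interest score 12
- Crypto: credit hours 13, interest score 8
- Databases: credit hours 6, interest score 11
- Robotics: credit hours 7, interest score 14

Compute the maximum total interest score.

This is a 0-1 knapsack instance.
Take Algorithms and Robotics: credit hours 4 + 7 = 11 ≤ 13, interest score 12 + 14 = 26.
No other feasible combination does better.

26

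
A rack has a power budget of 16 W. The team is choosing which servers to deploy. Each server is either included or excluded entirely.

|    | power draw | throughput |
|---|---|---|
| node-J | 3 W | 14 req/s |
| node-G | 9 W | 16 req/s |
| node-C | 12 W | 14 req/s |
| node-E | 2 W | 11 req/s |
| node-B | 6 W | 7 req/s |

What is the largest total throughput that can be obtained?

41

Take node-J, node-G, and node-E: power draw 3 + 9 + 2 = 14 ≤ 16, throughput 14 + 16 + 11 = 41.
No other feasible combination does better.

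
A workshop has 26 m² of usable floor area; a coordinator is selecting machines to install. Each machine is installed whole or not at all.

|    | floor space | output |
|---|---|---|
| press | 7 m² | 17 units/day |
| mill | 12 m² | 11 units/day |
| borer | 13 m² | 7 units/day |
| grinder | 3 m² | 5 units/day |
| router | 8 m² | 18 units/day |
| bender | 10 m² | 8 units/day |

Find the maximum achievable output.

43

Allowing fractional choices, the relaxed optimum would be about 47.3, but machines are indivisible.
press + grinder + router: floor space 7 + 3 + 8 = 18 ≤ 26, output 17 + 5 + 18 = 40.
press + router + bender: floor space 7 + 8 + 10 = 25 ≤ 26, output 17 + 18 + 8 = 43.
Best is press, router, and bender with total output 43.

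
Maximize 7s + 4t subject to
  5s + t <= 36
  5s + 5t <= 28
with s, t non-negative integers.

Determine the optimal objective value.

Relaxing integrality, the LP optimum is 39.20 at (s,t) = (5.6, 0), which is not an integer point.
(s,t)=(5,0): 5·5+1·0=25≤36, 5·5+5·0=25≤28, objective 35.
(s,t)=(4,1): 5·4+1·1=21≤36, 5·4+5·1=25≤28, objective 32.
(s,t)=(4,0): 5·4+1·0=20≤36, 5·4+5·0=20≤28, objective 28.
Maximum is 35 at (s,t)=(5,0).

35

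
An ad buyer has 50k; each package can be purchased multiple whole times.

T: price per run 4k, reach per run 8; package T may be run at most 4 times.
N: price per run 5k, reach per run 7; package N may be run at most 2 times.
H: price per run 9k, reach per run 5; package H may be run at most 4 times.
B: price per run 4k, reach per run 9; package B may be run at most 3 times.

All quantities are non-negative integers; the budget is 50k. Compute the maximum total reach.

B has the best ratio (9/4); taking only B gives at most 3×9 = 27 (stopped by the supply cap of 3).
Mixing does better — 4×T, 2×N, 1×H, and 3×B: price 47 ≤ 50, reach 4·8 + 2·7 + 1·5 + 3·9 = 78.

78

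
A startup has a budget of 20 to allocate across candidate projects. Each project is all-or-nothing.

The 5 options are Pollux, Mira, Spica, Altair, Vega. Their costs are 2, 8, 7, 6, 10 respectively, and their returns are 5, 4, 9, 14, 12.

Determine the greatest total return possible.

31

Allowing fractional choices, the relaxed optimum would be about 34.0, but projects are indivisible.
Pollux + Spica + Altair: cost 2 + 7 + 6 = 15 ≤ 20, return 5 + 9 + 14 = 28.
Pollux + Altair + Vega: cost 2 + 6 + 10 = 18 ≤ 20, return 5 + 14 + 12 = 31.
Altair + Vega: cost 6 + 10 = 16 ≤ 20, return 14 + 12 = 26.
Best is Pollux, Altair, and Vega with total return 31.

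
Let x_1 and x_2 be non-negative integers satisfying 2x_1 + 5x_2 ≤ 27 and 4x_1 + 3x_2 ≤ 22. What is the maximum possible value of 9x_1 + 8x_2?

(x_1,x_2)=(4,2): 2·4+5·2=18≤27, 4·4+3·2=22≤22, objective 52.
(x_1,x_2)=(3,3): 2·3+5·3=21≤27, 4·3+3·3=21≤22, objective 51.
No feasible integer point exceeds 52.

52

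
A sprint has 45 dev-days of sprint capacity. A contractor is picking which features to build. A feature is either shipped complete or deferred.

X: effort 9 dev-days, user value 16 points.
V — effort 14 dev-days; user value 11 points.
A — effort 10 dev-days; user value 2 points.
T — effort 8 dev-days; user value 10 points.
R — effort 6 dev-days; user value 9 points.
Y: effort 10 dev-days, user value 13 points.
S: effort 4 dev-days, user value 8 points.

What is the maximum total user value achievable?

X + V + T + Y + S: effort 9 + 14 + 8 + 10 + 4 = 45 ≤ 45, user value 16 + 11 + 10 + 13 + 8 = 58.
X + V + R + Y + S: effort 9 + 14 + 6 + 10 + 4 = 43 ≤ 45, user value 16 + 11 + 9 + 13 + 8 = 57.
X + T + R + Y + S: effort 9 + 8 + 6 + 10 + 4 = 37 ≤ 45, user value 16 + 10 + 9 + 13 + 8 = 56.
Best is X, V, T, Y, and S with total user value 58.

58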